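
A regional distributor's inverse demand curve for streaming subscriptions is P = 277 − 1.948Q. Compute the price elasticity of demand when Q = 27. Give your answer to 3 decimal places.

-4.267

At Q = 27, P = 277 − 1.948(27) = 224.40.
dP/dQ = −1.948, so dQ/dP = 1/(−1.948) = -0.513.
ε = (dQ/dP)(P/Q) = (-0.513)(224.40/27).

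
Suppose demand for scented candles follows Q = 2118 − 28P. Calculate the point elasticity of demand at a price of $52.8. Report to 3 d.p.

-2.311

At P = 52.8, Q = 639.600.
dQ/dP = −28.
ε = (dQ/dP)(P/Q) = (-28)(52.8/639.600).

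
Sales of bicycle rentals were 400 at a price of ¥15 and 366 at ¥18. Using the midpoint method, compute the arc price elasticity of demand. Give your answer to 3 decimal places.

ΔQ = 366 − 400 = -34; ΔP = 18 − 15 = 3.
Midpoints: P̄ = 16.50, Q̄ = 383.0.
ε = (ΔQ/ΔP)(P̄/Q̄) = (-34/3)(16.50/383.0).

-0.488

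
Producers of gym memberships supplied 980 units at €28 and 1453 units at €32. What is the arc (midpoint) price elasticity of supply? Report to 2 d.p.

ΔQ = 1453 − 980 = 473; ΔP = 32 − 28 = 4.
Midpoints: P̄ = 30.00, Q̄ = 1216.5.
ε_s = (ΔQ/ΔP)(P̄/Q̄) = (473/4)(30.00/1216.5).

2.92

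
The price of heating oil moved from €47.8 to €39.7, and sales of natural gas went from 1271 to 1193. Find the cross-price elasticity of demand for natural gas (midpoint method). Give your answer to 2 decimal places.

0.34

ΔQ_x = 1193 − 1271 = -78; ΔP_y = 39.7 − 47.8 = -8.1.
Midpoints: P̄_y = 43.75, Q̄_x = 1232.0.
ε_xy = (ΔQ_x/ΔP_y)(P̄_y/Q̄_x) = (-78/-8.1)(43.75/1232.0).
ε_xy > 0, so the goods are substitutes.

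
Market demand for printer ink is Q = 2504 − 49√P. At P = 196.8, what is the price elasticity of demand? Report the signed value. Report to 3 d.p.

At P = 196.8, Q = 1816.601.
dQ/dP = −49/(2√P) = -1.746.
ε = (dQ/dP)(P/Q) = (-1.746)(196.8/1816.601).

-0.189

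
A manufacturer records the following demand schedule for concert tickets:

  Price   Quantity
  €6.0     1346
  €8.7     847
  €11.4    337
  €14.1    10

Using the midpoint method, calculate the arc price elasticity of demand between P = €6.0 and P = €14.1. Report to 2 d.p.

-2.44

At P = 6.0, Q = 1346; at P = 14.1, Q = 10.
ΔQ = -1336, ΔP = 8.1. Midpoints: P̄ = 10.05, Q̄ = 678.0.
ε = (ΔQ/ΔP)(P̄/Q̄) = (-1336/8.1)(10.05/678.0).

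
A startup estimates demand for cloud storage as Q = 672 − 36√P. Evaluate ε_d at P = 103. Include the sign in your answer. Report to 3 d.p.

-0.596

At P = 103, Q = 306.640.
dQ/dP = −36/(2√P) = -1.774.
ε = (dQ/dP)(P/Q) = (-1.774)(103/306.640).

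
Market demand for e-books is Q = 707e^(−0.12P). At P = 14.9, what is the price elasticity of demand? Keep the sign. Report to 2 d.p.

-1.79

At P = 14.9, Q = 118.277.
dQ/dP = −0.12·707e^(−0.12P) = −0.12Q = -14.193.
ε = (dQ/dP)(P/Q) = (-14.193)(14.9/118.277).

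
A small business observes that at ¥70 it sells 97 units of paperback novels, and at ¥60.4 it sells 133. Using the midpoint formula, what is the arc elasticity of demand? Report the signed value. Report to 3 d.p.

ΔQ = 133 − 97 = 36; ΔP = 60.4 − 70 = -9.6.
Midpoints: P̄ = 65.20, Q̄ = 115.0.
ε = (ΔQ/ΔP)(P̄/Q̄) = (36/-9.6)(65.20/115.0).

-2.126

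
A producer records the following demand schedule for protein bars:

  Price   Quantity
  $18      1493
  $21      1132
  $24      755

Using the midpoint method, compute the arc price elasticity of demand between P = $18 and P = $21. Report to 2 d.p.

At P = 18, Q = 1493; at P = 21, Q = 1132.
ΔQ = -361, ΔP = 3. Midpoints: P̄ = 19.50, Q̄ = 1312.5.
ε = (ΔQ/ΔP)(P̄/Q̄) = (-361/3)(19.50/1312.5).

-1.79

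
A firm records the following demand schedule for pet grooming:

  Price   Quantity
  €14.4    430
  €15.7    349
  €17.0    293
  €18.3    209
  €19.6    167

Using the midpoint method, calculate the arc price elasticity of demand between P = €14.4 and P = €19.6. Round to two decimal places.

-2.88

At P = 14.4, Q = 430; at P = 19.6, Q = 167.
ΔQ = -263, ΔP = 5.2. Midpoints: P̄ = 17.00, Q̄ = 298.5.
ε = (ΔQ/ΔP)(P̄/Q̄) = (-263/5.2)(17.00/298.5).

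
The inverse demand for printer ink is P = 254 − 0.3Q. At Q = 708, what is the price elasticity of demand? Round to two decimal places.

-0.20

At Q = 708, P = 254 − 0.3(708) = 41.60.
dP/dQ = −0.3, so dQ/dP = 1/(−0.3) = -3.333.
ε = (dQ/dP)(P/Q) = (-3.333)(41.60/708).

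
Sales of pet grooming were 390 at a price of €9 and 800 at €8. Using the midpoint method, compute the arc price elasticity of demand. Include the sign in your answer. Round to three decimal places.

-5.857

ΔQ = 800 − 390 = 410; ΔP = 8 − 9 = -1.
Midpoints: P̄ = 8.50, Q̄ = 595.0.
ε = (ΔQ/ΔP)(P̄/Q̄) = (410/-1)(8.50/595.0).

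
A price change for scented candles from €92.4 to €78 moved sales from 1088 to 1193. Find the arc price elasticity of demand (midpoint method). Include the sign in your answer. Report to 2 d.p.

-0.54

ΔQ = 1193 − 1088 = 105; ΔP = 78 − 92.4 = -14.4.
Midpoints: P̄ = 85.20, Q̄ = 1140.5.
ε = (ΔQ/ΔP)(P̄/Q̄) = (105/-14.4)(85.20/1140.5).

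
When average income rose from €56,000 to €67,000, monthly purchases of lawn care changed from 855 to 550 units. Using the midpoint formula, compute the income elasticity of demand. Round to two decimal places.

-2.43

ΔQ = -305, ΔI = 11000. Midpoints: Ī = 61,500, Q̄ = 702.5.
ε_I = (ΔQ/ΔI)(Ī/Q̄) = (-305/11000)(61500/702.5).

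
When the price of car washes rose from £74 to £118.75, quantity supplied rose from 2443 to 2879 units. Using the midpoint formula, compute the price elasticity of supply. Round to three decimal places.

0.353

ΔQ = 2879 − 2443 = 436; ΔP = 118.75 − 74 = 44.75.
Midpoints: P̄ = 96.38, Q̄ = 2661.0.
ε_s = (ΔQ/ΔP)(P̄/Q̄) = (436/44.75)(96.38/2661.0).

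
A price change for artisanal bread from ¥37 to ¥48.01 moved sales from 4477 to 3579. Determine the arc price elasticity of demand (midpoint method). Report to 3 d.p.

-0.861

ΔQ = 3579 − 4477 = -898; ΔP = 48.01 − 37 = 11.01.
Midpoints: P̄ = 42.50, Q̄ = 4028.0.
ε = (ΔQ/ΔP)(P̄/Q̄) = (-898/11.01)(42.50/4028.0).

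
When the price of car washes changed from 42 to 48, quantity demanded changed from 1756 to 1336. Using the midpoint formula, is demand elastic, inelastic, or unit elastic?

Arc ε ≈ -2.038.
|ε| = 2.04 > 1.

elastic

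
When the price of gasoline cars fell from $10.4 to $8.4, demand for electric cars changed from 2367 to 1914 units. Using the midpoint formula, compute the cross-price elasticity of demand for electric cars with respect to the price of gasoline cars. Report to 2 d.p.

0.99

ΔQ_x = 1914 − 2367 = -453; ΔP_y = 8.4 − 10.4 = -2.
Midpoints: P̄_y = 9.40, Q̄_x = 2140.5.
ε_xy = (ΔQ_x/ΔP_y)(P̄_y/Q̄_x) = (-453/-2)(9.40/2140.5).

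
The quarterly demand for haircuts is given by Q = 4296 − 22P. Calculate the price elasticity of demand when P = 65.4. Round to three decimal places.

At P = 65.4, Q = 2857.200.
dQ/dP = −22.
ε = (dQ/dP)(P/Q) = (-22)(65.4/2857.200).

-0.504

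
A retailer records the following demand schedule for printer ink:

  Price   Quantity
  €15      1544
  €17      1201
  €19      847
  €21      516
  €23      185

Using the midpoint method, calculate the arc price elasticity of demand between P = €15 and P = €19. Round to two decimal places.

-2.48

At P = 15, Q = 1544; at P = 19, Q = 847.
ΔQ = -697, ΔP = 4. Midpoints: P̄ = 17.00, Q̄ = 1195.5.
ε = (ΔQ/ΔP)(P̄/Q̄) = (-697/4)(17.00/1195.5).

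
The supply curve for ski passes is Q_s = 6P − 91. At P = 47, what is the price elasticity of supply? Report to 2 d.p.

At P = 47, Q_s = 191.
dQ_s/dP = 6.
ε_s = (dQ_s/dP)(P/Q_s) = (6)(47/191).

1.48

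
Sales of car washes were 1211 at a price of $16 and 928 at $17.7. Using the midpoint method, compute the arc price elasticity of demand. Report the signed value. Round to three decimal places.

ΔQ = 928 − 1211 = -283; ΔP = 17.7 − 16 = 1.7.
Midpoints: P̄ = 16.85, Q̄ = 1069.5.
ε = (ΔQ/ΔP)(P̄/Q̄) = (-283/1.7)(16.85/1069.5).

-2.623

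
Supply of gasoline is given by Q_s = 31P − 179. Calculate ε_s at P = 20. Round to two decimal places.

At P = 20, Q_s = 441.
dQ_s/dP = 31.
ε_s = (dQ_s/dP)(P/Q_s) = (31)(20/441).

1.41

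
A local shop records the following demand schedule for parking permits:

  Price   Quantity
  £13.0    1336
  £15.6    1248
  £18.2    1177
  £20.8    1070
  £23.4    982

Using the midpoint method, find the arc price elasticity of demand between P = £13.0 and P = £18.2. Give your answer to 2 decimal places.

-0.38

At P = 13.0, Q = 1336; at P = 18.2, Q = 1177.
ΔQ = -159, ΔP = 5.2. Midpoints: P̄ = 15.60, Q̄ = 1256.5.
ε = (ΔQ/ΔP)(P̄/Q̄) = (-159/5.2)(15.60/1256.5).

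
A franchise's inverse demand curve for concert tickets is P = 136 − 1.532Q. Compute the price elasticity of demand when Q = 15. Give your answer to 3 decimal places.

At Q = 15, P = 136 − 1.532(15) = 113.02.
dP/dQ = −1.532, so dQ/dP = 1/(−1.532) = -0.653.
ε = (dQ/dP)(P/Q) = (-0.653)(113.02/15).

-4.918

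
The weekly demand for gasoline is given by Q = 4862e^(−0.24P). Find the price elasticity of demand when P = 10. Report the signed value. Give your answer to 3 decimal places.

At P = 10, Q = 441.071.
dQ/dP = −0.24·4862e^(−0.24P) = −0.24Q = -105.857.
ε = (dQ/dP)(P/Q) = (-105.857)(10/441.071).
|ε| > 1, so demand is elastic at this price.

-2.400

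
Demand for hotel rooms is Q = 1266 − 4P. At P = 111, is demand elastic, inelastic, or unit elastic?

Q = 822, dQ/dP = -4.
ε = (dQ/dP)(P/Q) ≈ -0.540.
|ε| = 0.54 < 1.

inelastic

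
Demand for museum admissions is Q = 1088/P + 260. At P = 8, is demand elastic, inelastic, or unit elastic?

inelastic

Q = 396, dQ/dP = -17.
ε = (dQ/dP)(P/Q) ≈ -0.343.
|ε| = 0.34 < 1.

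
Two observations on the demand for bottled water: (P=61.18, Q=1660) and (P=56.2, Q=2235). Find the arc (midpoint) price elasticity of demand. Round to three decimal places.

ΔQ = 2235 − 1660 = 575; ΔP = 56.2 − 61.18 = -4.98.
Midpoints: P̄ = 58.69, Q̄ = 1947.5.
ε = (ΔQ/ΔP)(P̄/Q̄) = (575/-4.98)(58.69/1947.5).

-3.480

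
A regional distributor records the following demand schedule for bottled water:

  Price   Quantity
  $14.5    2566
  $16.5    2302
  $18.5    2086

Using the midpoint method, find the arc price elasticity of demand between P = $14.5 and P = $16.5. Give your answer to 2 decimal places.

-0.84

At P = 14.5, Q = 2566; at P = 16.5, Q = 2302.
ΔQ = -264, ΔP = 2.0. Midpoints: P̄ = 15.50, Q̄ = 2434.0.
ε = (ΔQ/ΔP)(P̄/Q̄) = (-264/2.0)(15.50/2434.0).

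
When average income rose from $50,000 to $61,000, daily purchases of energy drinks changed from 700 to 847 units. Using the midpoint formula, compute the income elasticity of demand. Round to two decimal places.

ΔQ = 147, ΔI = 11000. Midpoints: Ī = 55,500, Q̄ = 773.5.
ε_I = (ΔQ/ΔI)(Ī/Q̄) = (147/11000)(55500/773.5).

0.96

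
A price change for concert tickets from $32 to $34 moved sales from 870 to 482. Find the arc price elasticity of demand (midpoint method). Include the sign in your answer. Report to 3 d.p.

ΔQ = 482 − 870 = -388; ΔP = 34 − 32 = 2.
Midpoints: P̄ = 33.00, Q̄ = 676.0.
ε = (ΔQ/ΔP)(P̄/Q̄) = (-388/2)(33.00/676.0).

-9.470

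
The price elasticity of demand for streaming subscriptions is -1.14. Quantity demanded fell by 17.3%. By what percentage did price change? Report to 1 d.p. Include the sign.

%ΔP ≈ %ΔQ / ε = (-17.3%)/(-1.14) = 15.18%.

15.2%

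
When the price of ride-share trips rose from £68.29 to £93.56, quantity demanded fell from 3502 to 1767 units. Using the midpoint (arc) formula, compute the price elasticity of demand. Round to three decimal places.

ΔQ = 1767 − 3502 = -1735; ΔP = 93.56 − 68.29 = 25.27.
Midpoints: P̄ = 80.93, Q̄ = 2634.5.
ε = (ΔQ/ΔP)(P̄/Q̄) = (-1735/25.27)(80.93/2634.5).

-2.109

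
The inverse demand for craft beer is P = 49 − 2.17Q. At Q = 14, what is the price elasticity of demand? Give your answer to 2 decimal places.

At Q = 14, P = 49 − 2.17(14) = 18.62.
dP/dQ = −2.17, so dQ/dP = 1/(−2.17) = -0.461.
ε = (dQ/dP)(P/Q) = (-0.461)(18.62/14).

-0.61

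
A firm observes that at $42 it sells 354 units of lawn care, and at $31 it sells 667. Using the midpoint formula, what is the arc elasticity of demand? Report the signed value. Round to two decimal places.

-2.03

ΔQ = 667 − 354 = 313; ΔP = 31 − 42 = -11.
Midpoints: P̄ = 36.50, Q̄ = 510.5.
ε = (ΔQ/ΔP)(P̄/Q̄) = (313/-11)(36.50/510.5).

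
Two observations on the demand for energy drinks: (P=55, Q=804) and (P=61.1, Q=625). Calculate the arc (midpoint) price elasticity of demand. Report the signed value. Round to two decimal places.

ΔQ = 625 − 804 = -179; ΔP = 61.1 − 55 = 6.1.
Midpoints: P̄ = 58.05, Q̄ = 714.5.
ε = (ΔQ/ΔP)(P̄/Q̄) = (-179/6.1)(58.05/714.5).

-2.38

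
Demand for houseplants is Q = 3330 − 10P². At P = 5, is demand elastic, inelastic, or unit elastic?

inelastic

Q = 3080, dQ/dP = -100.
ε = (dQ/dP)(P/Q) ≈ -0.162.
|ε| = 0.16 < 1.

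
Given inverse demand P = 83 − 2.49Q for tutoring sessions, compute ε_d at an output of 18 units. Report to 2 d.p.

At Q = 18, P = 83 − 2.49(18) = 38.18.
dP/dQ = −2.49, so dQ/dP = 1/(−2.49) = -0.402.
ε = (dQ/dP)(P/Q) = (-0.402)(38.18/18).

-0.85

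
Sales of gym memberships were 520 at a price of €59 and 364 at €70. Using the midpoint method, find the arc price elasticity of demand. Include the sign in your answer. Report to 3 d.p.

-2.070

ΔQ = 364 − 520 = -156; ΔP = 70 − 59 = 11.
Midpoints: P̄ = 64.50, Q̄ = 442.0.
ε = (ΔQ/ΔP)(P̄/Q̄) = (-156/11)(64.50/442.0).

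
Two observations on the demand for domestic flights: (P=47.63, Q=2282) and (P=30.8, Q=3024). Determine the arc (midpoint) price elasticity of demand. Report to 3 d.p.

ΔQ = 3024 − 2282 = 742; ΔP = 30.8 − 47.63 = -16.83.
Midpoints: P̄ = 39.22, Q̄ = 2653.0.
ε = (ΔQ/ΔP)(P̄/Q̄) = (742/-16.83)(39.22/2653.0).

-0.652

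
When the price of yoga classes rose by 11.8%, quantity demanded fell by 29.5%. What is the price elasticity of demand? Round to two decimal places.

ε = %ΔQ / %ΔP = (-29.5)/(11.8) = -2.500.

-2.50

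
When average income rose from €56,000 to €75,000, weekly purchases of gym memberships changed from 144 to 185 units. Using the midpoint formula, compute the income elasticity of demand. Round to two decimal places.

0.86

ΔQ = 41, ΔI = 19000. Midpoints: Ī = 65,500, Q̄ = 164.5.
ε_I = (ΔQ/ΔI)(Ī/Q̄) = (41/19000)(65500/164.5).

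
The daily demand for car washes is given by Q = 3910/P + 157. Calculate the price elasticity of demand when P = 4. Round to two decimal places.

At P = 4, Q = 1134.500.
dQ/dP = −3910/P² = -244.375.
ε = (dQ/dP)(P/Q) = (-244.375)(4/1134.500).

-0.86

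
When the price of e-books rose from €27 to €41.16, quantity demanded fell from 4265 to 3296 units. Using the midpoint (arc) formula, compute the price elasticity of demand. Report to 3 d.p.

ΔQ = 3296 − 4265 = -969; ΔP = 41.16 − 27 = 14.16.
Midpoints: P̄ = 34.08, Q̄ = 3780.5.
ε = (ΔQ/ΔP)(P̄/Q̄) = (-969/14.16)(34.08/3780.5).

-0.617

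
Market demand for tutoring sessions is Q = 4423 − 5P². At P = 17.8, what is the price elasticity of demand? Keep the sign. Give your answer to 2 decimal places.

-1.12

At P = 17.8, Q = 2838.800.
dQ/dP = −10P = -178.
ε = (dQ/dP)(P/Q) = (-178)(17.8/2838.800).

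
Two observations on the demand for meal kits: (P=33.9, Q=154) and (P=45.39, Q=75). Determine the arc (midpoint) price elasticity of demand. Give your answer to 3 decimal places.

ΔQ = 75 − 154 = -79; ΔP = 45.39 − 33.9 = 11.49.
Midpoints: P̄ = 39.64, Q̄ = 114.5.
ε = (ΔQ/ΔP)(P̄/Q̄) = (-79/11.49)(39.64/114.5).

-2.381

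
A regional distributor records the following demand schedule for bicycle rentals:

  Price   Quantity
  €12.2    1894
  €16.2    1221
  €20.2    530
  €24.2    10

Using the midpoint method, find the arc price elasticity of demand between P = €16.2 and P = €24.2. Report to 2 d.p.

-4.97

At P = 16.2, Q = 1221; at P = 24.2, Q = 10.
ΔQ = -1211, ΔP = 8.0. Midpoints: P̄ = 20.20, Q̄ = 615.5.
ε = (ΔQ/ΔP)(P̄/Q̄) = (-1211/8.0)(20.20/615.5).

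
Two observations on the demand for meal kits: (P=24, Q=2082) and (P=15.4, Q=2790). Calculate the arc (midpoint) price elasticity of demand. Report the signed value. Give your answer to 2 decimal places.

ΔQ = 2790 − 2082 = 708; ΔP = 15.4 − 24 = -8.6.
Midpoints: P̄ = 19.70, Q̄ = 2436.0.
ε = (ΔQ/ΔP)(P̄/Q̄) = (708/-8.6)(19.70/2436.0).

-0.67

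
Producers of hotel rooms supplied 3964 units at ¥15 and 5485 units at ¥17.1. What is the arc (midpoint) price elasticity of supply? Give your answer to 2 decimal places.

ΔQ = 5485 − 3964 = 1521; ΔP = 17.1 − 15 = 2.1.
Midpoints: P̄ = 16.05, Q̄ = 4724.5.
ε_s = (ΔQ/ΔP)(P̄/Q̄) = (1521/2.1)(16.05/4724.5).

2.46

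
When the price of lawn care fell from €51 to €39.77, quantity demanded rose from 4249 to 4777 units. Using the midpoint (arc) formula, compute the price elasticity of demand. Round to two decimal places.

-0.47

ΔQ = 4777 − 4249 = 528; ΔP = 39.77 − 51 = -11.23.
Midpoints: P̄ = 45.39, Q̄ = 4513.0.
ε = (ΔQ/ΔP)(P̄/Q̄) = (528/-11.23)(45.39/4513.0).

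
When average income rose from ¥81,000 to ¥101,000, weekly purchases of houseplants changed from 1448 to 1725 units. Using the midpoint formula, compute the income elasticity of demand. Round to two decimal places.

ΔQ = 277, ΔI = 20000. Midpoints: Ī = 91,000, Q̄ = 1586.5.
ε_I = (ΔQ/ΔI)(Ī/Q̄) = (277/20000)(91000/1586.5).

0.79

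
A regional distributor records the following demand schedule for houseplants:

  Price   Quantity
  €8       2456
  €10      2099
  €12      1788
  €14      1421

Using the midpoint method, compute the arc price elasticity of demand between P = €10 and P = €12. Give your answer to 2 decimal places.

-0.88

At P = 10, Q = 2099; at P = 12, Q = 1788.
ΔQ = -311, ΔP = 2. Midpoints: P̄ = 11.00, Q̄ = 1943.5.
ε = (ΔQ/ΔP)(P̄/Q̄) = (-311/2)(11.00/1943.5).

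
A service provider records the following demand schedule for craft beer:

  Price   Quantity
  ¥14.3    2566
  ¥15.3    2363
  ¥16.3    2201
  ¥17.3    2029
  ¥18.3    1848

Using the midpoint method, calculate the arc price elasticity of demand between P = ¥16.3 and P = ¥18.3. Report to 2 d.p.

-1.51

At P = 16.3, Q = 2201; at P = 18.3, Q = 1848.
ΔQ = -353, ΔP = 2.0. Midpoints: P̄ = 17.30, Q̄ = 2024.5.
ε = (ΔQ/ΔP)(P̄/Q̄) = (-353/2.0)(17.30/2024.5).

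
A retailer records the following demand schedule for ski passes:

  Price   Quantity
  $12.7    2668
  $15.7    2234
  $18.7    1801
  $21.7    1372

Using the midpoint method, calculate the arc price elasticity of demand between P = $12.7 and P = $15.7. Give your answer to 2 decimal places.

At P = 12.7, Q = 2668; at P = 15.7, Q = 2234.
ΔQ = -434, ΔP = 3.0. Midpoints: P̄ = 14.20, Q̄ = 2451.0.
ε = (ΔQ/ΔP)(P̄/Q̄) = (-434/3.0)(14.20/2451.0).

-0.84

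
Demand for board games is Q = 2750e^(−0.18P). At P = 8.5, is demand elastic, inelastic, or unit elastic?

Q = 595.473, dQ/dP = -107.185.
ε = (dQ/dP)(P/Q) ≈ -1.530.
|ε| = 1.53 > 1.

elastic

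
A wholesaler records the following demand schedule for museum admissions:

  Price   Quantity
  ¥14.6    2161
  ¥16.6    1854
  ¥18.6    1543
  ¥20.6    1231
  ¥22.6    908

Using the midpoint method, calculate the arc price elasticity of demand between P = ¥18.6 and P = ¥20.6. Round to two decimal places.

-2.20

At P = 18.6, Q = 1543; at P = 20.6, Q = 1231.
ΔQ = -312, ΔP = 2.0. Midpoints: P̄ = 19.60, Q̄ = 1387.0.
ε = (ΔQ/ΔP)(P̄/Q̄) = (-312/2.0)(19.60/1387.0).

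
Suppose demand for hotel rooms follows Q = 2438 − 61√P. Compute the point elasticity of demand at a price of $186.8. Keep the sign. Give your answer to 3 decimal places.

-0.260

At P = 186.8, Q = 1604.284.
dQ/dP = −61/(2√P) = -2.232.
ε = (dQ/dP)(P/Q) = (-2.232)(186.8/1604.284).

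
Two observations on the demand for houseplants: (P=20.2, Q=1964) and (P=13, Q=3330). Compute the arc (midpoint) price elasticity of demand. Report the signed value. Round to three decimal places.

-1.190

ΔQ = 3330 − 1964 = 1366; ΔP = 13 − 20.2 = -7.2.
Midpoints: P̄ = 16.60, Q̄ = 2647.0.
ε = (ΔQ/ΔP)(P̄/Q̄) = (1366/-7.2)(16.60/2647.0).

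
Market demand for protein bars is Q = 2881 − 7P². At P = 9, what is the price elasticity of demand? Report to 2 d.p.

At P = 9, Q = 2314.
dQ/dP = −14P = -126.
ε = (dQ/dP)(P/Q) = (-126)(9/2314).

-0.49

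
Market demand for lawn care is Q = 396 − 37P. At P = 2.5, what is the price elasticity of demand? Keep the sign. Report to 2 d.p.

-0.30

At P = 2.5, Q = 303.500.
dQ/dP = −37.
ε = (dQ/dP)(P/Q) = (-37)(2.5/303.500).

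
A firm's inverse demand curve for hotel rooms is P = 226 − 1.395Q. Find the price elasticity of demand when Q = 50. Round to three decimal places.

-2.240

At Q = 50, P = 226 − 1.395(50) = 156.25.
dP/dQ = −1.395, so dQ/dP = 1/(−1.395) = -0.717.
ε = (dQ/dP)(P/Q) = (-0.717)(156.25/50).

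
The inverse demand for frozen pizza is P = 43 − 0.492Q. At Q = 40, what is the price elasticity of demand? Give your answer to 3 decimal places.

-1.185

At Q = 40, P = 43 − 0.492(40) = 23.32.
dP/dQ = −0.492, so dQ/dP = 1/(−0.492) = -2.033.
ε = (dQ/dP)(P/Q) = (-2.033)(23.32/40).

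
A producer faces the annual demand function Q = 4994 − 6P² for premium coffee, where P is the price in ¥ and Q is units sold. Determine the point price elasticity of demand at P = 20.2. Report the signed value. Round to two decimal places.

-1.92

At P = 20.2, Q = 2545.760.
dQ/dP = −12P = -242.400.
ε = (dQ/dP)(P/Q) = (-242.400)(20.2/2545.760).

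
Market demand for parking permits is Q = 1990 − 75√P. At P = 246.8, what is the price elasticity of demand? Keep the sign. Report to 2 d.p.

-0.73

At P = 246.8, Q = 811.760.
dQ/dP = −75/(2√P) = -2.387.
ε = (dQ/dP)(P/Q) = (-2.387)(246.8/811.760).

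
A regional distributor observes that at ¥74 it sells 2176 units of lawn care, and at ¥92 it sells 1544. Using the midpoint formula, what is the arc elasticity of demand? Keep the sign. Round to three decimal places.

-1.567

ΔQ = 1544 − 2176 = -632; ΔP = 92 − 74 = 18.
Midpoints: P̄ = 83.00, Q̄ = 1860.0.
ε = (ΔQ/ΔP)(P̄/Q̄) = (-632/18)(83.00/1860.0).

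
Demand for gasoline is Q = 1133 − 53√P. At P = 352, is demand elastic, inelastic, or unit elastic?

elastic

Q = 138.632, dQ/dP = -1.412.
ε = (dQ/dP)(P/Q) ≈ -3.586.
|ε| = 3.59 > 1.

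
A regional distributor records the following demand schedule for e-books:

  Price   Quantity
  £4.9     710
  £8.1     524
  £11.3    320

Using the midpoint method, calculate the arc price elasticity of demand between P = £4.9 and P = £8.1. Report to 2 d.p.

-0.61

At P = 4.9, Q = 710; at P = 8.1, Q = 524.
ΔQ = -186, ΔP = 3.2. Midpoints: P̄ = 6.50, Q̄ = 617.0.
ε = (ΔQ/ΔP)(P̄/Q̄) = (-186/3.2)(6.50/617.0).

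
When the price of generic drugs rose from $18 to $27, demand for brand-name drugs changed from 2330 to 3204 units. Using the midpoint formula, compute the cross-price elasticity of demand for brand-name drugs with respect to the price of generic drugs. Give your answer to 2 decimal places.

ΔQ_x = 3204 − 2330 = 874; ΔP_y = 27 − 18 = 9.
Midpoints: P̄_y = 22.50, Q̄_x = 2767.0.
ε_xy = (ΔQ_x/ΔP_y)(P̄_y/Q̄_x) = (874/9)(22.50/2767.0).

0.79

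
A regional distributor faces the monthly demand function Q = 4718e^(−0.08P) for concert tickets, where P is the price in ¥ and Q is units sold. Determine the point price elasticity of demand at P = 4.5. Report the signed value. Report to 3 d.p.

-0.360

At P = 4.5, Q = 3291.637.
dQ/dP = −0.08·4718e^(−0.08P) = −0.08Q = -263.331.
ε = (dQ/dP)(P/Q) = (-263.331)(4.5/3291.637).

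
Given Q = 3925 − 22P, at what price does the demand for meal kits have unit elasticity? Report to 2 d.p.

89.20

For linear demand Q = a − bP, ε = −bP/(a − bP). |ε| = 1 when bP = a − bP, i.e. P = a/(2b).
P = 3925/(2·22) = 3925/44 = 89.2045.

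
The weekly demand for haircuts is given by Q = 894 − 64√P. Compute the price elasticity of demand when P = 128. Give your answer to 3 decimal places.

-2.131

At P = 128, Q = 169.923.
dQ/dP = −64/(2√P) = -2.828.
ε = (dQ/dP)(P/Q) = (-2.828)(128/169.923).
|ε| > 1, so demand is elastic at this price.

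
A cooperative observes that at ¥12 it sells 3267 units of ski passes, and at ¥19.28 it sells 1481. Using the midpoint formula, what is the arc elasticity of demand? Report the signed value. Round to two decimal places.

-1.62

ΔQ = 1481 − 3267 = -1786; ΔP = 19.28 − 12 = 7.28.
Midpoints: P̄ = 15.64, Q̄ = 2374.0.
ε = (ΔQ/ΔP)(P̄/Q̄) = (-1786/7.28)(15.64/2374.0).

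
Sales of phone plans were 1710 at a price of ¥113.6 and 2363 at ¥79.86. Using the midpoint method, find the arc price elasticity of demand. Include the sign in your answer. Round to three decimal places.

-0.919

ΔQ = 2363 − 1710 = 653; ΔP = 79.86 − 113.6 = -33.74.
Midpoints: P̄ = 96.73, Q̄ = 2036.5.
ε = (ΔQ/ΔP)(P̄/Q̄) = (653/-33.74)(96.73/2036.5).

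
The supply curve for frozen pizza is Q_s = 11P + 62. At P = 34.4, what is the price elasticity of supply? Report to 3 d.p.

0.859

At P = 34.4, Q_s = 440.40.
dQ_s/dP = 11.
ε_s = (dQ_s/dP)(P/Q_s) = (11)(34.4/440.40).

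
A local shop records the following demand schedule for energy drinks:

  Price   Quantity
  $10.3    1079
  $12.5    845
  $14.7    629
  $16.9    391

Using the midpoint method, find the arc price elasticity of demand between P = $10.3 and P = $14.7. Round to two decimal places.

-1.50

At P = 10.3, Q = 1079; at P = 14.7, Q = 629.
ΔQ = -450, ΔP = 4.4. Midpoints: P̄ = 12.50, Q̄ = 854.0.
ε = (ΔQ/ΔP)(P̄/Q̄) = (-450/4.4)(12.50/854.0).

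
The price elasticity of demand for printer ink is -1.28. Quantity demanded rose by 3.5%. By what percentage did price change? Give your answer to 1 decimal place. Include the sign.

%ΔP ≈ %ΔQ / ε = (3.5%)/(-1.28) = -2.73%.

-2.7%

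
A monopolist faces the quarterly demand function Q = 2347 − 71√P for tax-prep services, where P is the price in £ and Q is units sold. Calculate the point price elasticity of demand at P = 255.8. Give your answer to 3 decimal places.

At P = 255.8, Q = 1211.444.
dQ/dP = −71/(2√P) = -2.220.
ε = (dQ/dP)(P/Q) = (-2.220)(255.8/1211.444).

-0.469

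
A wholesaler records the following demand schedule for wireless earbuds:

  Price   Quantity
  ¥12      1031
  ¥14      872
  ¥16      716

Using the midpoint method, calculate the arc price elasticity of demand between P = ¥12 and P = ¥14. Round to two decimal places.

-1.09

At P = 12, Q = 1031; at P = 14, Q = 872.
ΔQ = -159, ΔP = 2. Midpoints: P̄ = 13.00, Q̄ = 951.5.
ε = (ΔQ/ΔP)(P̄/Q̄) = (-159/2)(13.00/951.5).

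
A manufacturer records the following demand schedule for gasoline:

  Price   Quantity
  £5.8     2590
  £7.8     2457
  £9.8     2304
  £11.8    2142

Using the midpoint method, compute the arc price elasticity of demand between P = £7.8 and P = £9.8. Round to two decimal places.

-0.28

At P = 7.8, Q = 2457; at P = 9.8, Q = 2304.
ΔQ = -153, ΔP = 2.0. Midpoints: P̄ = 8.80, Q̄ = 2380.5.
ε = (ΔQ/ΔP)(P̄/Q̄) = (-153/2.0)(8.80/2380.5).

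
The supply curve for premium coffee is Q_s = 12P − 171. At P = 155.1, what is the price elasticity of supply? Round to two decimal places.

1.10

At P = 155.1, Q_s = 1690.20.
dQ_s/dP = 12.
ε_s = (dQ_s/dP)(P/Q_s) = (12)(155.1/1690.20).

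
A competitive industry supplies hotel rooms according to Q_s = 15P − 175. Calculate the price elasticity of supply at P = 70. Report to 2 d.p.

At P = 70, Q_s = 875.
dQ_s/dP = 15.
ε_s = (dQ_s/dP)(P/Q_s) = (15)(70/875).

1.20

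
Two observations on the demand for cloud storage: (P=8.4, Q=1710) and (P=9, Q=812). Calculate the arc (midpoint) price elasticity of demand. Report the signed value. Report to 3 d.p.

-10.326

ΔQ = 812 − 1710 = -898; ΔP = 9 − 8.4 = 0.6.
Midpoints: P̄ = 8.70, Q̄ = 1261.0.
ε = (ΔQ/ΔP)(P̄/Q̄) = (-898/0.6)(8.70/1261.0).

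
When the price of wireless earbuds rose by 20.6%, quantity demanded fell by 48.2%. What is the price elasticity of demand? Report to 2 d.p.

-2.34

ε = %ΔQ / %ΔP = (-48.2)/(20.6) = -2.340.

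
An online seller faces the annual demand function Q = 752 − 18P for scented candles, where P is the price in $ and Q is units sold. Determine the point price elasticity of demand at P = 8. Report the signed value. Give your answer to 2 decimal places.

-0.24

At P = 8, Q = 608.
dQ/dP = −18.
ε = (dQ/dP)(P/Q) = (-18)(8/608).
|ε| < 1, so demand is inelastic at this price.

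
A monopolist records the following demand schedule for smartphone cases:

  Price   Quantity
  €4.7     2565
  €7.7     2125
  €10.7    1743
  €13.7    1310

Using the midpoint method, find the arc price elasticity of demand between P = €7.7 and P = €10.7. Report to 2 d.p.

At P = 7.7, Q = 2125; at P = 10.7, Q = 1743.
ΔQ = -382, ΔP = 3.0. Midpoints: P̄ = 9.20, Q̄ = 1934.0.
ε = (ΔQ/ΔP)(P̄/Q̄) = (-382/3.0)(9.20/1934.0).

-0.61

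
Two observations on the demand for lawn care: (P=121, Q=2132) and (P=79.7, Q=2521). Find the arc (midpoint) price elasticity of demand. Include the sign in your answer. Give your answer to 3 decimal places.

ΔQ = 2521 − 2132 = 389; ΔP = 79.7 − 121 = -41.3.
Midpoints: P̄ = 100.35, Q̄ = 2326.5.
ε = (ΔQ/ΔP)(P̄/Q̄) = (389/-41.3)(100.35/2326.5).

-0.406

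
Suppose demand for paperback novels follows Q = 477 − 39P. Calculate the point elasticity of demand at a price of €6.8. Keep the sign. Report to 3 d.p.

-1.252

At P = 6.8, Q = 211.800.
dQ/dP = −39.
ε = (dQ/dP)(P/Q) = (-39)(6.8/211.800).
|ε| > 1, so demand is elastic at this price.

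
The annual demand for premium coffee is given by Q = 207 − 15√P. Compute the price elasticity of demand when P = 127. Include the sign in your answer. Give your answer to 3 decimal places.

At P = 127, Q = 37.959.
dQ/dP = −15/(2√P) = -0.666.
ε = (dQ/dP)(P/Q) = (-0.666)(127/37.959).
|ε| > 1, so demand is elastic at this price.

-2.227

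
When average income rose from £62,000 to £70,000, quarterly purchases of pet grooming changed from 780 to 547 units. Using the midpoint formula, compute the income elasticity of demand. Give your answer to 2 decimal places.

-2.90

ΔQ = -233, ΔI = 8000. Midpoints: Ī = 66,000, Q̄ = 663.5.
ε_I = (ΔQ/ΔI)(Ī/Q̄) = (-233/8000)(66000/663.5).
ε_I < 0, so the good is inferior.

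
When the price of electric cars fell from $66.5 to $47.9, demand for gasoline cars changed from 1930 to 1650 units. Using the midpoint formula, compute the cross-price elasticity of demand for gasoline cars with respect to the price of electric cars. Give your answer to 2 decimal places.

ΔQ_x = 1650 − 1930 = -280; ΔP_y = 47.9 − 66.5 = -18.6.
Midpoints: P̄_y = 57.20, Q̄_x = 1790.0.
ε_xy = (ΔQ_x/ΔP_y)(P̄_y/Q̄_x) = (-280/-18.6)(57.20/1790.0).
ε_xy > 0, so the goods are substitutes.

0.48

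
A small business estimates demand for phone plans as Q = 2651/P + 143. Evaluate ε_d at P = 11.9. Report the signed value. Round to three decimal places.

At P = 11.9, Q = 365.773.
dQ/dP = −2651/P² = -18.720.
ε = (dQ/dP)(P/Q) = (-18.720)(11.9/365.773).

-0.609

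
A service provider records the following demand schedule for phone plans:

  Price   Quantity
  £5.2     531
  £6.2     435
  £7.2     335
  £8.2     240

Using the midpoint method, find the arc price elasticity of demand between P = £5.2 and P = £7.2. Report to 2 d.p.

-1.40

At P = 5.2, Q = 531; at P = 7.2, Q = 335.
ΔQ = -196, ΔP = 2.0. Midpoints: P̄ = 6.20, Q̄ = 433.0.
ε = (ΔQ/ΔP)(P̄/Q̄) = (-196/2.0)(6.20/433.0).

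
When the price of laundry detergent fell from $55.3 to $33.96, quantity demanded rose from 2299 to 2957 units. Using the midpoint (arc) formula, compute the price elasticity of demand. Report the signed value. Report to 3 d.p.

ΔQ = 2957 − 2299 = 658; ΔP = 33.96 − 55.3 = -21.34.
Midpoints: P̄ = 44.63, Q̄ = 2628.0.
ε = (ΔQ/ΔP)(P̄/Q̄) = (658/-21.34)(44.63/2628.0).

-0.524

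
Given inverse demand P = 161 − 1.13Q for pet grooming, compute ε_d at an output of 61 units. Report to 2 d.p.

At Q = 61, P = 161 − 1.13(61) = 92.07.
dP/dQ = −1.13, so dQ/dP = 1/(−1.13) = -0.885.
ε = (dQ/dP)(P/Q) = (-0.885)(92.07/61).

-1.34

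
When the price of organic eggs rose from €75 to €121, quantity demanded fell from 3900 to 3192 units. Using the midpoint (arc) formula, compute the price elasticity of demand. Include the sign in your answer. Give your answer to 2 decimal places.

ΔQ = 3192 − 3900 = -708; ΔP = 121 − 75 = 46.
Midpoints: P̄ = 98.00, Q̄ = 3546.0.
ε = (ΔQ/ΔP)(P̄/Q̄) = (-708/46)(98.00/3546.0).

-0.43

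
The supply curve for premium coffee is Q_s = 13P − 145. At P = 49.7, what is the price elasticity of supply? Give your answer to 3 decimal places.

At P = 49.7, Q_s = 501.10.
dQ_s/dP = 13.
ε_s = (dQ_s/dP)(P/Q_s) = (13)(49.7/501.10).

1.289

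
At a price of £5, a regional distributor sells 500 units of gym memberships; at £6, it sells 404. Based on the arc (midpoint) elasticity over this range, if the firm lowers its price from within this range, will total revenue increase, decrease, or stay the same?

increase

Arc ε = (-96/1)(5.50/452.0) ≈ -1.168.
|ε| = 1.17 > 1, so demand is elastic. A price cut therefore raises total revenue.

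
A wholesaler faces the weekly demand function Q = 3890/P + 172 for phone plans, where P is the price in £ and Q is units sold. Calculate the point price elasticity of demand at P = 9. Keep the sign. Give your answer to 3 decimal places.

-0.715

At P = 9, Q = 604.222.
dQ/dP = −3890/P² = -48.025.
ε = (dQ/dP)(P/Q) = (-48.025)(9/604.222).
|ε| < 1, so demand is inelastic at this price.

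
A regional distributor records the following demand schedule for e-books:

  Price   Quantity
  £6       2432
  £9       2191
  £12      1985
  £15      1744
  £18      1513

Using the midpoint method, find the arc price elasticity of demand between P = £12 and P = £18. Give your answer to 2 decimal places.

-0.67

At P = 12, Q = 1985; at P = 18, Q = 1513.
ΔQ = -472, ΔP = 6. Midpoints: P̄ = 15.00, Q̄ = 1749.0.
ε = (ΔQ/ΔP)(P̄/Q̄) = (-472/6)(15.00/1749.0).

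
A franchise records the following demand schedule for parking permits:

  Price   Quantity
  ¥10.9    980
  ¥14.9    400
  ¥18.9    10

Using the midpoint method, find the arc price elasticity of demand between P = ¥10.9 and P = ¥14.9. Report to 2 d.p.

-2.71

At P = 10.9, Q = 980; at P = 14.9, Q = 400.
ΔQ = -580, ΔP = 4.0. Midpoints: P̄ = 12.90, Q̄ = 690.0.
ε = (ΔQ/ΔP)(P̄/Q̄) = (-580/4.0)(12.90/690.0).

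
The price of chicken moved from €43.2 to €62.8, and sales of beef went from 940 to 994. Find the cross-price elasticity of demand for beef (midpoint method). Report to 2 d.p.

0.15

ΔQ_x = 994 − 940 = 54; ΔP_y = 62.8 − 43.2 = 19.6.
Midpoints: P̄_y = 53.00, Q̄_x = 967.0.
ε_xy = (ΔQ_x/ΔP_y)(P̄_y/Q̄_x) = (54/19.6)(53.00/967.0).
ε_xy > 0, so the goods are substitutes.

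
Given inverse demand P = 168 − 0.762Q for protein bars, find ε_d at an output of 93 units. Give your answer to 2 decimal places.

-1.37

At Q = 93, P = 168 − 0.762(93) = 97.13.
dP/dQ = −0.762, so dQ/dP = 1/(−0.762) = -1.312.
ε = (dQ/dP)(P/Q) = (-1.312)(97.13/93).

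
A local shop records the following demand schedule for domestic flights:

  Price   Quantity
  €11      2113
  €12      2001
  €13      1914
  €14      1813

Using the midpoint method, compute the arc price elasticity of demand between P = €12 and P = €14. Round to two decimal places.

At P = 12, Q = 2001; at P = 14, Q = 1813.
ΔQ = -188, ΔP = 2. Midpoints: P̄ = 13.00, Q̄ = 1907.0.
ε = (ΔQ/ΔP)(P̄/Q̄) = (-188/2)(13.00/1907.0).

-0.64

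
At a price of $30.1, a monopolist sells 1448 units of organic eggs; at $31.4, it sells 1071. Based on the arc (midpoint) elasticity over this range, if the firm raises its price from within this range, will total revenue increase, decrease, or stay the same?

decrease

Arc ε = (-377/1.3)(30.75/1259.5) ≈ -7.080.
|ε| = 7.08 > 1, so demand is elastic. A price rise therefore reduces total revenue.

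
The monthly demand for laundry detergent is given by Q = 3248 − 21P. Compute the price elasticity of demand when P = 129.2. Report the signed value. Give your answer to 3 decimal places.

At P = 129.2, Q = 534.800.
dQ/dP = −21.
ε = (dQ/dP)(P/Q) = (-21)(129.2/534.800).
|ε| > 1, so demand is elastic at this price.

-5.073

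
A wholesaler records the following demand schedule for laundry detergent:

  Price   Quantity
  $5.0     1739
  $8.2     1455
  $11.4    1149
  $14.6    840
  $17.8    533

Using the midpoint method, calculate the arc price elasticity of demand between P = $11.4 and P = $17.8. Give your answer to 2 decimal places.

At P = 11.4, Q = 1149; at P = 17.8, Q = 533.
ΔQ = -616, ΔP = 6.4. Midpoints: P̄ = 14.60, Q̄ = 841.0.
ε = (ΔQ/ΔP)(P̄/Q̄) = (-616/6.4)(14.60/841.0).

-1.67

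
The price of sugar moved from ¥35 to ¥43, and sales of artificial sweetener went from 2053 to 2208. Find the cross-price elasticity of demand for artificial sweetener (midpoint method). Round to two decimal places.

ΔQ_x = 2208 − 2053 = 155; ΔP_y = 43 − 35 = 8.
Midpoints: P̄_y = 39.00, Q̄_x = 2130.5.
ε_xy = (ΔQ_x/ΔP_y)(P̄_y/Q̄_x) = (155/8)(39.00/2130.5).

0.35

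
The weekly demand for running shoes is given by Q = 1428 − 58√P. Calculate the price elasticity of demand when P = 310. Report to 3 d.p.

At P = 310, Q = 406.805.
dQ/dP = −58/(2√P) = -1.647.
ε = (dQ/dP)(P/Q) = (-1.647)(310/406.805).

-1.255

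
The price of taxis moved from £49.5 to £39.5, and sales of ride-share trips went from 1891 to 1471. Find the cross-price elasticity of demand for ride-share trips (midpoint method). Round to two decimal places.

ΔQ_x = 1471 − 1891 = -420; ΔP_y = 39.5 − 49.5 = -10.
Midpoints: P̄_y = 44.50, Q̄_x = 1681.0.
ε_xy = (ΔQ_x/ΔP_y)(P̄_y/Q̄_x) = (-420/-10)(44.50/1681.0).
ε_xy > 0, so the goods are substitutes.

1.11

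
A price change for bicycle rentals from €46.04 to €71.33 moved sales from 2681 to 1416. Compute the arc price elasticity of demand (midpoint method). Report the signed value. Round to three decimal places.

ΔQ = 1416 − 2681 = -1265; ΔP = 71.33 − 46.04 = 25.29.
Midpoints: P̄ = 58.69, Q̄ = 2048.5.
ε = (ΔQ/ΔP)(P̄/Q̄) = (-1265/25.29)(58.69/2048.5).

-1.433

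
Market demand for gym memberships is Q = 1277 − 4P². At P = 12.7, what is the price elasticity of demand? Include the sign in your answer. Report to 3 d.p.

At P = 12.7, Q = 631.840.
dQ/dP = −8P = -101.600.
ε = (dQ/dP)(P/Q) = (-101.600)(12.7/631.840).
|ε| > 1, so demand is elastic at this price.

-2.042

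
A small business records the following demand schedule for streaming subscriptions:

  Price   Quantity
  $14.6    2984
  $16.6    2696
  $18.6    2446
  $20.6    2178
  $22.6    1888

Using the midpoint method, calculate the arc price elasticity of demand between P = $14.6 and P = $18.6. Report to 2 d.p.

-0.82

At P = 14.6, Q = 2984; at P = 18.6, Q = 2446.
ΔQ = -538, ΔP = 4.0. Midpoints: P̄ = 16.60, Q̄ = 2715.0.
ε = (ΔQ/ΔP)(P̄/Q̄) = (-538/4.0)(16.60/2715.0).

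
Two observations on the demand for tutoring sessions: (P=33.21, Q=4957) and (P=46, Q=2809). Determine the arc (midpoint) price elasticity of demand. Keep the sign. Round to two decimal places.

ΔQ = 2809 − 4957 = -2148; ΔP = 46 − 33.21 = 12.79.
Midpoints: P̄ = 39.61, Q̄ = 3883.0.
ε = (ΔQ/ΔP)(P̄/Q̄) = (-2148/12.79)(39.61/3883.0).

-1.71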